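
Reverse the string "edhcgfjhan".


Input: edhcgfjhan
Reading characters right to left:
  Position 9: 'n'
  Position 8: 'a'
  Position 7: 'h'
  Position 6: 'j'
  Position 5: 'f'
  Position 4: 'g'
  Position 3: 'c'
  Position 2: 'h'
  Position 1: 'd'
  Position 0: 'e'
Reversed: nahjfgchde

nahjfgchde


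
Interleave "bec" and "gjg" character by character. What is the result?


Interleaving "bec" and "gjg":
  Position 0: 'b' from first, 'g' from second => "bg"
  Position 1: 'e' from first, 'j' from second => "ej"
  Position 2: 'c' from first, 'g' from second => "cg"
Result: bgejcg

bgejcg


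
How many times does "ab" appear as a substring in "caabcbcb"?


Searching for "ab" in "caabcbcb"
Scanning each position:
  Position 0: "ca" => no
  Position 1: "aa" => no
  Position 2: "ab" => MATCH
  Position 3: "bc" => no
  Position 4: "cb" => no
  Position 5: "bc" => no
  Position 6: "cb" => no
Total occurrences: 1

1


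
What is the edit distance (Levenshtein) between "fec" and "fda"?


Computing edit distance: "fec" -> "fda"
DP table:
           f    d    a
      0    1    2    3
  f   1    0    1    2
  e   2    1    1    2
  c   3    2    2    2
Edit distance = dp[3][3] = 2

2


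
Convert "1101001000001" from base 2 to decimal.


Input: "1101001000001" in base 2
Positional expansion:
  Digit '1' (value 1) x 2^12 = 4096
  Digit '1' (value 1) x 2^11 = 2048
  Digit '0' (value 0) x 2^10 = 0
  Digit '1' (value 1) x 2^9 = 512
  Digit '0' (value 0) x 2^8 = 0
  Digit '0' (value 0) x 2^7 = 0
  Digit '1' (value 1) x 2^6 = 64
  Digit '0' (value 0) x 2^5 = 0
  Digit '0' (value 0) x 2^4 = 0
  Digit '0' (value 0) x 2^3 = 0
  Digit '0' (value 0) x 2^2 = 0
  Digit '0' (value 0) x 2^1 = 0
  Digit '1' (value 1) x 2^0 = 1
Sum = 6721

6721


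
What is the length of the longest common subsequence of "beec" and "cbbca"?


LCS of "beec" and "cbbca"
DP table:
           c    b    b    c    a
      0    0    0    0    0    0
  b   0    0    1    1    1    1
  e   0    0    1    1    1    1
  e   0    0    1    1    1    1
  c   0    1    1    1    2    2
LCS length = dp[4][5] = 2

2


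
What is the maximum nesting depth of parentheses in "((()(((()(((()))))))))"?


Input: "((()(((()(((()))))))))"
Tracking depth:
  Position 0 '(': depth becomes 1
  Position 1 '(': depth becomes 2
  Position 2 '(': depth becomes 3
  Position 3 ')': depth becomes 2
  Position 4 '(': depth becomes 3
  Position 5 '(': depth becomes 4
  Position 6 '(': depth becomes 5
  Position 7 '(': depth becomes 6
  Position 8 ')': depth becomes 5
  Position 9 '(': depth becomes 6
  Position 10 '(': depth becomes 7
  Position 11 '(': depth becomes 8
  Position 12 '(': depth becomes 9
  Position 13 ')': depth becomes 8
  Position 14 ')': depth becomes 7
  Position 15 ')': depth becomes 6
  Position 16 ')': depth becomes 5
  Position 17 ')': depth becomes 4
  Position 18 ')': depth becomes 3
  Position 19 ')': depth becomes 2
  Position 20 ')': depth becomes 1
  Position 21 ')': depth becomes 0
Maximum depth reached: 9

9


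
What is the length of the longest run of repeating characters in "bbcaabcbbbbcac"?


Input: "bbcaabcbbbbcac"
Scanning for longest run:
  Position 1 ('b'): continues run of 'b', length=2
  Position 2 ('c'): new char, reset run to 1
  Position 3 ('a'): new char, reset run to 1
  Position 4 ('a'): continues run of 'a', length=2
  Position 5 ('b'): new char, reset run to 1
  Position 6 ('c'): new char, reset run to 1
  Position 7 ('b'): new char, reset run to 1
  Position 8 ('b'): continues run of 'b', length=2
  Position 9 ('b'): continues run of 'b', length=3
  Position 10 ('b'): continues run of 'b', length=4
  Position 11 ('c'): new char, reset run to 1
  Position 12 ('a'): new char, reset run to 1
  Position 13 ('c'): new char, reset run to 1
Longest run: 'b' with length 4

4


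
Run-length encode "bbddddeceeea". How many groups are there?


Input: bbddddeceeea
Scanning for consecutive runs:
  Group 1: 'b' x 2 (positions 0-1)
  Group 2: 'd' x 4 (positions 2-5)
  Group 3: 'e' x 1 (positions 6-6)
  Group 4: 'c' x 1 (positions 7-7)
  Group 5: 'e' x 3 (positions 8-10)
  Group 6: 'a' x 1 (positions 11-11)
Total groups: 6

6


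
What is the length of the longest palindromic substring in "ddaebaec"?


Input: "ddaebaec"
Checking substrings for palindromes:
  [0:2] "dd" (len 2) => palindrome
Longest palindromic substring: "dd" with length 2

2


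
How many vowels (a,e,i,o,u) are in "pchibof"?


Input: pchibof
Checking each character:
  'p' at position 0: consonant
  'c' at position 1: consonant
  'h' at position 2: consonant
  'i' at position 3: vowel (running total: 1)
  'b' at position 4: consonant
  'o' at position 5: vowel (running total: 2)
  'f' at position 6: consonant
Total vowels: 2

2


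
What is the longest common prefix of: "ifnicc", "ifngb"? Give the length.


Words: ifnicc, ifngb
  Position 0: all 'i' => match
  Position 1: all 'f' => match
  Position 2: all 'n' => match
  Position 3: ('i', 'g') => mismatch, stop
LCP = "ifn" (length 3)

3


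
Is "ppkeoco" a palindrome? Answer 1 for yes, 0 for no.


Input: ppkeoco
Reversed: ocoekpp
  Compare pos 0 ('p') with pos 6 ('o'): MISMATCH
  Compare pos 1 ('p') with pos 5 ('c'): MISMATCH
  Compare pos 2 ('k') with pos 4 ('o'): MISMATCH
Result: not a palindrome

0


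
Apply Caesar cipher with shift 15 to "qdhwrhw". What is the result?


Caesar cipher: shift "qdhwrhw" by 15
  'q' (pos 16) + 15 = pos 5 = 'f'
  'd' (pos 3) + 15 = pos 18 = 's'
  'h' (pos 7) + 15 = pos 22 = 'w'
  'w' (pos 22) + 15 = pos 11 = 'l'
  'r' (pos 17) + 15 = pos 6 = 'g'
  'h' (pos 7) + 15 = pos 22 = 'w'
  'w' (pos 22) + 15 = pos 11 = 'l'
Result: fswlgwl

fswlgwl


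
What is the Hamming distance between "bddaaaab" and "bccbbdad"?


Comparing "bddaaaab" and "bccbbdad" position by position:
  Position 0: 'b' vs 'b' => same
  Position 1: 'd' vs 'c' => differ
  Position 2: 'd' vs 'c' => differ
  Position 3: 'a' vs 'b' => differ
  Position 4: 'a' vs 'b' => differ
  Position 5: 'a' vs 'd' => differ
  Position 6: 'a' vs 'a' => same
  Position 7: 'b' vs 'd' => differ
Total differences (Hamming distance): 6

6


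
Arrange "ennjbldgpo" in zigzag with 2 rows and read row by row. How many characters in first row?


Zigzag "ennjbldgpo" into 2 rows:
Placing characters:
  'e' => row 0
  'n' => row 1
  'n' => row 0
  'j' => row 1
  'b' => row 0
  'l' => row 1
  'd' => row 0
  'g' => row 1
  'p' => row 0
  'o' => row 1
Rows:
  Row 0: "enbdp"
  Row 1: "njlgo"
First row length: 5

5


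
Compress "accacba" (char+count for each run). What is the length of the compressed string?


Input: accacba
Runs:
  'a' x 1 => "a1"
  'c' x 2 => "c2"
  'a' x 1 => "a1"
  'c' x 1 => "c1"
  'b' x 1 => "b1"
  'a' x 1 => "a1"
Compressed: "a1c2a1c1b1a1"
Compressed length: 12

12


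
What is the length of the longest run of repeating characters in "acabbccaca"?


Input: "acabbccaca"
Scanning for longest run:
  Position 1 ('c'): new char, reset run to 1
  Position 2 ('a'): new char, reset run to 1
  Position 3 ('b'): new char, reset run to 1
  Position 4 ('b'): continues run of 'b', length=2
  Position 5 ('c'): new char, reset run to 1
  Position 6 ('c'): continues run of 'c', length=2
  Position 7 ('a'): new char, reset run to 1
  Position 8 ('c'): new char, reset run to 1
  Position 9 ('a'): new char, reset run to 1
Longest run: 'b' with length 2

2


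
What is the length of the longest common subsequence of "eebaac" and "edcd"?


LCS of "eebaac" and "edcd"
DP table:
           e    d    c    d
      0    0    0    0    0
  e   0    1    1    1    1
  e   0    1    1    1    1
  b   0    1    1    1    1
  a   0    1    1    1    1
  a   0    1    1    1    1
  c   0    1    1    2    2
LCS length = dp[6][4] = 2

2


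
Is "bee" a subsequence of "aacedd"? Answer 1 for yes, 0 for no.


Check if "bee" is a subsequence of "aacedd"
Greedy scan:
  Position 0 ('a'): no match needed
  Position 1 ('a'): no match needed
  Position 2 ('c'): no match needed
  Position 3 ('e'): no match needed
  Position 4 ('d'): no match needed
  Position 5 ('d'): no match needed
Only matched 0/3 characters => not a subsequence

0


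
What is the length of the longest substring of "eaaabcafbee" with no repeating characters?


Input: "eaaabcafbee"
Sliding window (track last position of each char):
  Position 0 ('e'): window [0,0] length 1 -- new best
  Position 1 ('a'): window [0,1] length 2 -- new best
  Position 2 ('a'): repeat (last at 1), move window start to 2
  Position 2 ('a'): window [2,2] length 1
  Position 3 ('a'): repeat (last at 2), move window start to 3
  Position 3 ('a'): window [3,3] length 1
  Position 4 ('b'): window [3,4] length 2
  Position 5 ('c'): window [3,5] length 3 -- new best
  Position 6 ('a'): repeat (last at 3), move window start to 4
  Position 6 ('a'): window [4,6] length 3
  Position 7 ('f'): window [4,7] length 4 -- new best
  Position 8 ('b'): repeat (last at 4), move window start to 5
  Position 8 ('b'): window [5,8] length 4
  Position 9 ('e'): window [5,9] length 5 -- new best
  Position 10 ('e'): repeat (last at 9), move window start to 10
  Position 10 ('e'): window [10,10] length 1
Longest substring with no repeats: "cafbe" with length 5

5


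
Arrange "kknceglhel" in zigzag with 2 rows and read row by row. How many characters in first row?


Zigzag "kknceglhel" into 2 rows:
Placing characters:
  'k' => row 0
  'k' => row 1
  'n' => row 0
  'c' => row 1
  'e' => row 0
  'g' => row 1
  'l' => row 0
  'h' => row 1
  'e' => row 0
  'l' => row 1
Rows:
  Row 0: "knele"
  Row 1: "kcghl"
First row length: 5

5


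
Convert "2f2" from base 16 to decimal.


Input: "2f2" in base 16
Positional expansion:
  Digit '2' (value 2) x 16^2 = 512
  Digit 'f' (value 15) x 16^1 = 240
  Digit '2' (value 2) x 16^0 = 2
Sum = 754

754


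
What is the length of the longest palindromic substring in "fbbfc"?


Input: "fbbfc"
Checking substrings for palindromes:
  [0:4] "fbbf" (len 4) => palindrome
  [1:3] "bb" (len 2) => palindrome
Longest palindromic substring: "fbbf" with length 4

4


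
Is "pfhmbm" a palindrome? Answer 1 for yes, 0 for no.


Input: pfhmbm
Reversed: mbmhfp
  Compare pos 0 ('p') with pos 5 ('m'): MISMATCH
  Compare pos 1 ('f') with pos 4 ('b'): MISMATCH
  Compare pos 2 ('h') with pos 3 ('m'): MISMATCH
Result: not a palindrome

0


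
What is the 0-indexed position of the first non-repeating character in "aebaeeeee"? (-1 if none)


Input: aebaeeeee
Character frequencies:
  'a': 2
  'b': 1
  'e': 6
Scanning left to right for freq == 1:
  Position 0 ('a'): freq=2, skip
  Position 1 ('e'): freq=6, skip
  Position 2 ('b'): unique! => answer = 2

2


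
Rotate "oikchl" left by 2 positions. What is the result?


Input: "oikchl", rotate left by 2
First 2 characters: "oi"
Remaining characters: "kchl"
Concatenate remaining + first: "kchl" + "oi" = "kchloi"

kchloi


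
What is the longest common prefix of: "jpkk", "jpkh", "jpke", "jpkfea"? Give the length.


Words: jpkk, jpkh, jpke, jpkfea
  Position 0: all 'j' => match
  Position 1: all 'p' => match
  Position 2: all 'k' => match
  Position 3: ('k', 'h', 'e', 'f') => mismatch, stop
LCP = "jpk" (length 3)

3


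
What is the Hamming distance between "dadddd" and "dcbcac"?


Comparing "dadddd" and "dcbcac" position by position:
  Position 0: 'd' vs 'd' => same
  Position 1: 'a' vs 'c' => differ
  Position 2: 'd' vs 'b' => differ
  Position 3: 'd' vs 'c' => differ
  Position 4: 'd' vs 'a' => differ
  Position 5: 'd' vs 'c' => differ
Total differences (Hamming distance): 5

5


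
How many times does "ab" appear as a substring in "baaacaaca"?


Searching for "ab" in "baaacaaca"
Scanning each position:
  Position 0: "ba" => no
  Position 1: "aa" => no
  Position 2: "aa" => no
  Position 3: "ac" => no
  Position 4: "ca" => no
  Position 5: "aa" => no
  Position 6: "ac" => no
  Position 7: "ca" => no
Total occurrences: 0

0


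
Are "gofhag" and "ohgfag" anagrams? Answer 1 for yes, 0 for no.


Strings: "gofhag", "ohgfag"
Sorted first:  afggho
Sorted second: afggho
Sorted forms match => anagrams

1


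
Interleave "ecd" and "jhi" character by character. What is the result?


Interleaving "ecd" and "jhi":
  Position 0: 'e' from first, 'j' from second => "ej"
  Position 1: 'c' from first, 'h' from second => "ch"
  Position 2: 'd' from first, 'i' from second => "di"
Result: ejchdi

ejchdi


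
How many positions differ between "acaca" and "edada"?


Comparing "acaca" and "edada" position by position:
  Position 0: 'a' vs 'e' => DIFFER
  Position 1: 'c' vs 'd' => DIFFER
  Position 2: 'a' vs 'a' => same
  Position 3: 'c' vs 'd' => DIFFER
  Position 4: 'a' vs 'a' => same
Positions that differ: 3

3


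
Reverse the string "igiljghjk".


Input: igiljghjk
Reading characters right to left:
  Position 8: 'k'
  Position 7: 'j'
  Position 6: 'h'
  Position 5: 'g'
  Position 4: 'j'
  Position 3: 'l'
  Position 2: 'i'
  Position 1: 'g'
  Position 0: 'i'
Reversed: kjhgjligi

kjhgjligi


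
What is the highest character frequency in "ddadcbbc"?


Input: ddadcbbc
Character counts:
  'a': 1
  'b': 2
  'c': 2
  'd': 3
Maximum frequency: 3

3


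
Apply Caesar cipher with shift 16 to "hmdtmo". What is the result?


Caesar cipher: shift "hmdtmo" by 16
  'h' (pos 7) + 16 = pos 23 = 'x'
  'm' (pos 12) + 16 = pos 2 = 'c'
  'd' (pos 3) + 16 = pos 19 = 't'
  't' (pos 19) + 16 = pos 9 = 'j'
  'm' (pos 12) + 16 = pos 2 = 'c'
  'o' (pos 14) + 16 = pos 4 = 'e'
Result: xctjce

xctjce


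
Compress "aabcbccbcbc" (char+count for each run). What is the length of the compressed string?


Input: aabcbccbcbc
Runs:
  'a' x 2 => "a2"
  'b' x 1 => "b1"
  'c' x 1 => "c1"
  'b' x 1 => "b1"
  'c' x 2 => "c2"
  'b' x 1 => "b1"
  'c' x 1 => "c1"
  'b' x 1 => "b1"
  'c' x 1 => "c1"
Compressed: "a2b1c1b1c2b1c1b1c1"
Compressed length: 18

18


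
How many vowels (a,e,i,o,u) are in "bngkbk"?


Input: bngkbk
Checking each character:
  'b' at position 0: consonant
  'n' at position 1: consonant
  'g' at position 2: consonant
  'k' at position 3: consonant
  'b' at position 4: consonant
  'k' at position 5: consonant
Total vowels: 0

0


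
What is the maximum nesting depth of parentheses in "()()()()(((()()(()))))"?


Input: "()()()()(((()()(()))))"
Tracking depth:
  Position 0 '(': depth becomes 1
  Position 1 ')': depth becomes 0
  Position 2 '(': depth becomes 1
  Position 3 ')': depth becomes 0
  Position 4 '(': depth becomes 1
  Position 5 ')': depth becomes 0
  Position 6 '(': depth becomes 1
  Position 7 ')': depth becomes 0
  Position 8 '(': depth becomes 1
  Position 9 '(': depth becomes 2
  Position 10 '(': depth becomes 3
  Position 11 '(': depth becomes 4
  Position 12 ')': depth becomes 3
  Position 13 '(': depth becomes 4
  Position 14 ')': depth becomes 3
  Position 15 '(': depth becomes 4
  Position 16 '(': depth becomes 5
  Position 17 ')': depth becomes 4
  Position 18 ')': depth becomes 3
  Position 19 ')': depth becomes 2
  Position 20 ')': depth becomes 1
  Position 21 ')': depth becomes 0
Maximum depth reached: 5

5


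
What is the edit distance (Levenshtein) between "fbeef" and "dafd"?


Computing edit distance: "fbeef" -> "dafd"
DP table:
           d    a    f    d
      0    1    2    3    4
  f   1    1    2    2    3
  b   2    2    2    3    3
  e   3    3    3    3    4
  e   4    4    4    4    4
  f   5    5    5    4    5
Edit distance = dp[5][4] = 5

5


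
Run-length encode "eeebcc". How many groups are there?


Input: eeebcc
Scanning for consecutive runs:
  Group 1: 'e' x 3 (positions 0-2)
  Group 2: 'b' x 1 (positions 3-3)
  Group 3: 'c' x 2 (positions 4-5)
Total groups: 3

3


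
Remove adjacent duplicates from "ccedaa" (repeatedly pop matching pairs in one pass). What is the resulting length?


Input: ccedaa
Stack-based adjacent duplicate removal:
  Read 'c': push. Stack: c
  Read 'c': matches stack top 'c' => pop. Stack: (empty)
  Read 'e': push. Stack: e
  Read 'd': push. Stack: ed
  Read 'a': push. Stack: eda
  Read 'a': matches stack top 'a' => pop. Stack: ed
Final stack: "ed" (length 2)

2


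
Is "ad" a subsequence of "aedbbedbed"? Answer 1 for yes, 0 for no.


Check if "ad" is a subsequence of "aedbbedbed"
Greedy scan:
  Position 0 ('a'): matches sub[0] = 'a'
  Position 1 ('e'): no match needed
  Position 2 ('d'): matches sub[1] = 'd'
  Position 3 ('b'): no match needed
  Position 4 ('b'): no match needed
  Position 5 ('e'): no match needed
  Position 6 ('d'): no match needed
  Position 7 ('b'): no match needed
  Position 8 ('e'): no match needed
  Position 9 ('d'): no match needed
All 2 characters matched => is a subsequence

1


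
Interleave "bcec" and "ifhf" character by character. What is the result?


Interleaving "bcec" and "ifhf":
  Position 0: 'b' from first, 'i' from second => "bi"
  Position 1: 'c' from first, 'f' from second => "cf"
  Position 2: 'e' from first, 'h' from second => "eh"
  Position 3: 'c' from first, 'f' from second => "cf"
Result: bicfehcf

bicfehcf


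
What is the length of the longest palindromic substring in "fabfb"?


Input: "fabfb"
Checking substrings for palindromes:
  [2:5] "bfb" (len 3) => palindrome
Longest palindromic substring: "bfb" with length 3

3


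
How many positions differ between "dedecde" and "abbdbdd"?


Comparing "dedecde" and "abbdbdd" position by position:
  Position 0: 'd' vs 'a' => DIFFER
  Position 1: 'e' vs 'b' => DIFFER
  Position 2: 'd' vs 'b' => DIFFER
  Position 3: 'e' vs 'd' => DIFFER
  Position 4: 'c' vs 'b' => DIFFER
  Position 5: 'd' vs 'd' => same
  Position 6: 'e' vs 'd' => DIFFER
Positions that differ: 6

6


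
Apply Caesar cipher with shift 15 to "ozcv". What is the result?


Caesar cipher: shift "ozcv" by 15
  'o' (pos 14) + 15 = pos 3 = 'd'
  'z' (pos 25) + 15 = pos 14 = 'o'
  'c' (pos 2) + 15 = pos 17 = 'r'
  'v' (pos 21) + 15 = pos 10 = 'k'
Result: dork

dork


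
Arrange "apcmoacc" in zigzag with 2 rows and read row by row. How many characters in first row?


Zigzag "apcmoacc" into 2 rows:
Placing characters:
  'a' => row 0
  'p' => row 1
  'c' => row 0
  'm' => row 1
  'o' => row 0
  'a' => row 1
  'c' => row 0
  'c' => row 1
Rows:
  Row 0: "acoc"
  Row 1: "pmac"
First row length: 4

4


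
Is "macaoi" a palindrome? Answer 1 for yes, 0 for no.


Input: macaoi
Reversed: ioacam
  Compare pos 0 ('m') with pos 5 ('i'): MISMATCH
  Compare pos 1 ('a') with pos 4 ('o'): MISMATCH
  Compare pos 2 ('c') with pos 3 ('a'): MISMATCH
Result: not a palindrome

0


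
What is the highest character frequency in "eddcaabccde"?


Input: eddcaabccde
Character counts:
  'a': 2
  'b': 1
  'c': 3
  'd': 3
  'e': 2
Maximum frequency: 3

3


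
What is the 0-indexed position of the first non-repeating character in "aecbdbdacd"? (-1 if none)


Input: aecbdbdacd
Character frequencies:
  'a': 2
  'b': 2
  'c': 2
  'd': 3
  'e': 1
Scanning left to right for freq == 1:
  Position 0 ('a'): freq=2, skip
  Position 1 ('e'): unique! => answer = 1

1


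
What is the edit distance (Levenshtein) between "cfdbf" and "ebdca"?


Computing edit distance: "cfdbf" -> "ebdca"
DP table:
           e    b    d    c    a
      0    1    2    3    4    5
  c   1    1    2    3    3    4
  f   2    2    2    3    4    4
  d   3    3    3    2    3    4
  b   4    4    3    3    3    4
  f   5    5    4    4    4    4
Edit distance = dp[5][5] = 4

4


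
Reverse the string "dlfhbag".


Input: dlfhbag
Reading characters right to left:
  Position 6: 'g'
  Position 5: 'a'
  Position 4: 'b'
  Position 3: 'h'
  Position 2: 'f'
  Position 1: 'l'
  Position 0: 'd'
Reversed: gabhfld

gabhfld


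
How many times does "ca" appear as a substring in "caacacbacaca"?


Searching for "ca" in "caacacbacaca"
Scanning each position:
  Position 0: "ca" => MATCH
  Position 1: "aa" => no
  Position 2: "ac" => no
  Position 3: "ca" => MATCH
  Position 4: "ac" => no
  Position 5: "cb" => no
  Position 6: "ba" => no
  Position 7: "ac" => no
  Position 8: "ca" => MATCH
  Position 9: "ac" => no
  Position 10: "ca" => MATCH
Total occurrences: 4

4


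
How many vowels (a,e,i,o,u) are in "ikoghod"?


Input: ikoghod
Checking each character:
  'i' at position 0: vowel (running total: 1)
  'k' at position 1: consonant
  'o' at position 2: vowel (running total: 2)
  'g' at position 3: consonant
  'h' at position 4: consonant
  'o' at position 5: vowel (running total: 3)
  'd' at position 6: consonant
Total vowels: 3

3


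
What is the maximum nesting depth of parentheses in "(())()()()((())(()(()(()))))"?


Input: "(())()()()((())(()(()(()))))"
Tracking depth:
  Position 0 '(': depth becomes 1
  Position 1 '(': depth becomes 2
  Position 2 ')': depth becomes 1
  Position 3 ')': depth becomes 0
  Position 4 '(': depth becomes 1
  Position 5 ')': depth becomes 0
  Position 6 '(': depth becomes 1
  Position 7 ')': depth becomes 0
  Position 8 '(': depth becomes 1
  Position 9 ')': depth becomes 0
  Position 10 '(': depth becomes 1
  Position 11 '(': depth becomes 2
  Position 12 '(': depth becomes 3
  Position 13 ')': depth becomes 2
  Position 14 ')': depth becomes 1
  Position 15 '(': depth becomes 2
  Position 16 '(': depth becomes 3
  Position 17 ')': depth becomes 2
  Position 18 '(': depth becomes 3
  Position 19 '(': depth becomes 4
  Position 20 ')': depth becomes 3
  Position 21 '(': depth becomes 4
  Position 22 '(': depth becomes 5
  Position 23 ')': depth becomes 4
  Position 24 ')': depth becomes 3
  Position 25 ')': depth becomes 2
  Position 26 ')': depth becomes 1
  Position 27 ')': depth becomes 0
Maximum depth reached: 5

5


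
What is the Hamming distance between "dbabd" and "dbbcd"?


Comparing "dbabd" and "dbbcd" position by position:
  Position 0: 'd' vs 'd' => same
  Position 1: 'b' vs 'b' => same
  Position 2: 'a' vs 'b' => differ
  Position 3: 'b' vs 'c' => differ
  Position 4: 'd' vs 'd' => same
Total differences (Hamming distance): 2

2


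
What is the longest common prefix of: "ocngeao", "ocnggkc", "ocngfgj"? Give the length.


Words: ocngeao, ocnggkc, ocngfgj
  Position 0: all 'o' => match
  Position 1: all 'c' => match
  Position 2: all 'n' => match
  Position 3: all 'g' => match
  Position 4: ('e', 'g', 'f') => mismatch, stop
LCP = "ocng" (length 4)

4


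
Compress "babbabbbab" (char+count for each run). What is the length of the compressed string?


Input: babbabbbab
Runs:
  'b' x 1 => "b1"
  'a' x 1 => "a1"
  'b' x 2 => "b2"
  'a' x 1 => "a1"
  'b' x 3 => "b3"
  'a' x 1 => "a1"
  'b' x 1 => "b1"
Compressed: "b1a1b2a1b3a1b1"
Compressed length: 14

14


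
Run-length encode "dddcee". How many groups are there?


Input: dddcee
Scanning for consecutive runs:
  Group 1: 'd' x 3 (positions 0-2)
  Group 2: 'c' x 1 (positions 3-3)
  Group 3: 'e' x 2 (positions 4-5)
Total groups: 3

3


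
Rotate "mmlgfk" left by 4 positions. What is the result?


Input: "mmlgfk", rotate left by 4
First 4 characters: "mmlg"
Remaining characters: "fk"
Concatenate remaining + first: "fk" + "mmlg" = "fkmmlg"

fkmmlg


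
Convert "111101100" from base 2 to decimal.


Input: "111101100" in base 2
Positional expansion:
  Digit '1' (value 1) x 2^8 = 256
  Digit '1' (value 1) x 2^7 = 128
  Digit '1' (value 1) x 2^6 = 64
  Digit '1' (value 1) x 2^5 = 32
  Digit '0' (value 0) x 2^4 = 0
  Digit '1' (value 1) x 2^3 = 8
  Digit '1' (value 1) x 2^2 = 4
  Digit '0' (value 0) x 2^1 = 0
  Digit '0' (value 0) x 2^0 = 0
Sum = 492

492


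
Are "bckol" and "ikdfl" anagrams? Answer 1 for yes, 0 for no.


Strings: "bckol", "ikdfl"
Sorted first:  bcklo
Sorted second: dfikl
Differ at position 0: 'b' vs 'd' => not anagrams

0


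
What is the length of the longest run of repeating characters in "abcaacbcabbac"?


Input: "abcaacbcabbac"
Scanning for longest run:
  Position 1 ('b'): new char, reset run to 1
  Position 2 ('c'): new char, reset run to 1
  Position 3 ('a'): new char, reset run to 1
  Position 4 ('a'): continues run of 'a', length=2
  Position 5 ('c'): new char, reset run to 1
  Position 6 ('b'): new char, reset run to 1
  Position 7 ('c'): new char, reset run to 1
  Position 8 ('a'): new char, reset run to 1
  Position 9 ('b'): new char, reset run to 1
  Position 10 ('b'): continues run of 'b', length=2
  Position 11 ('a'): new char, reset run to 1
  Position 12 ('c'): new char, reset run to 1
Longest run: 'a' with length 2

2


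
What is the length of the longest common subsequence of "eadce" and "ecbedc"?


LCS of "eadce" and "ecbedc"
DP table:
           e    c    b    e    d    c
      0    0    0    0    0    0    0
  e   0    1    1    1    1    1    1
  a   0    1    1    1    1    1    1
  d   0    1    1    1    1    2    2
  c   0    1    2    2    2    2    3
  e   0    1    2    2    3    3    3
LCS length = dp[5][6] = 3

3


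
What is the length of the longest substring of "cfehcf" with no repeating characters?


Input: "cfehcf"
Sliding window (track last position of each char):
  Position 0 ('c'): window [0,0] length 1 -- new best
  Position 1 ('f'): window [0,1] length 2 -- new best
  Position 2 ('e'): window [0,2] length 3 -- new best
  Position 3 ('h'): window [0,3] length 4 -- new best
  Position 4 ('c'): repeat (last at 0), move window start to 1
  Position 4 ('c'): window [1,4] length 4
  Position 5 ('f'): repeat (last at 1), move window start to 2
  Position 5 ('f'): window [2,5] length 4
Longest substring with no repeats: "cfeh" with length 4

4


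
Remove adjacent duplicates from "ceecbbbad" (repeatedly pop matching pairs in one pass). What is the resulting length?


Input: ceecbbbad
Stack-based adjacent duplicate removal:
  Read 'c': push. Stack: c
  Read 'e': push. Stack: ce
  Read 'e': matches stack top 'e' => pop. Stack: c
  Read 'c': matches stack top 'c' => pop. Stack: (empty)
  Read 'b': push. Stack: b
  Read 'b': matches stack top 'b' => pop. Stack: (empty)
  Read 'b': push. Stack: b
  Read 'a': push. Stack: ba
  Read 'd': push. Stack: bad
Final stack: "bad" (length 3)

3


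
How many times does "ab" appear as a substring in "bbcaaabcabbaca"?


Searching for "ab" in "bbcaaabcabbaca"
Scanning each position:
  Position 0: "bb" => no
  Position 1: "bc" => no
  Position 2: "ca" => no
  Position 3: "aa" => no
  Position 4: "aa" => no
  Position 5: "ab" => MATCH
  Position 6: "bc" => no
  Position 7: "ca" => no
  Position 8: "ab" => MATCH
  Position 9: "bb" => no
  Position 10: "ba" => no
  Position 11: "ac" => no
  Position 12: "ca" => no
Total occurrences: 2

2


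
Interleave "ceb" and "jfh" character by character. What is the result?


Interleaving "ceb" and "jfh":
  Position 0: 'c' from first, 'j' from second => "cj"
  Position 1: 'e' from first, 'f' from second => "ef"
  Position 2: 'b' from first, 'h' from second => "bh"
Result: cjefbh

cjefbh


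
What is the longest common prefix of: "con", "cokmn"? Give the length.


Words: con, cokmn
  Position 0: all 'c' => match
  Position 1: all 'o' => match
  Position 2: ('n', 'k') => mismatch, stop
LCP = "co" (length 2)

2


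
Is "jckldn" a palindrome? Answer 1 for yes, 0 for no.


Input: jckldn
Reversed: ndlkcj
  Compare pos 0 ('j') with pos 5 ('n'): MISMATCH
  Compare pos 1 ('c') with pos 4 ('d'): MISMATCH
  Compare pos 2 ('k') with pos 3 ('l'): MISMATCH
Result: not a palindrome

0


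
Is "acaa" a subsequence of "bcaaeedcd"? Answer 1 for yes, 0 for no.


Check if "acaa" is a subsequence of "bcaaeedcd"
Greedy scan:
  Position 0 ('b'): no match needed
  Position 1 ('c'): no match needed
  Position 2 ('a'): matches sub[0] = 'a'
  Position 3 ('a'): no match needed
  Position 4 ('e'): no match needed
  Position 5 ('e'): no match needed
  Position 6 ('d'): no match needed
  Position 7 ('c'): matches sub[1] = 'c'
  Position 8 ('d'): no match needed
Only matched 2/4 characters => not a subsequence

0


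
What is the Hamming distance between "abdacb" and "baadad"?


Comparing "abdacb" and "baadad" position by position:
  Position 0: 'a' vs 'b' => differ
  Position 1: 'b' vs 'a' => differ
  Position 2: 'd' vs 'a' => differ
  Position 3: 'a' vs 'd' => differ
  Position 4: 'c' vs 'a' => differ
  Position 5: 'b' vs 'd' => differ
Total differences (Hamming distance): 6

6


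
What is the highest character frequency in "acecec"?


Input: acecec
Character counts:
  'a': 1
  'c': 3
  'e': 2
Maximum frequency: 3

3


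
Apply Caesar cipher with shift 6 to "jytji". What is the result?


Caesar cipher: shift "jytji" by 6
  'j' (pos 9) + 6 = pos 15 = 'p'
  'y' (pos 24) + 6 = pos 4 = 'e'
  't' (pos 19) + 6 = pos 25 = 'z'
  'j' (pos 9) + 6 = pos 15 = 'p'
  'i' (pos 8) + 6 = pos 14 = 'o'
Result: pezpo

pezpo


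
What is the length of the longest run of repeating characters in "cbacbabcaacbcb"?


Input: "cbacbabcaacbcb"
Scanning for longest run:
  Position 1 ('b'): new char, reset run to 1
  Position 2 ('a'): new char, reset run to 1
  Position 3 ('c'): new char, reset run to 1
  Position 4 ('b'): new char, reset run to 1
  Position 5 ('a'): new char, reset run to 1
  Position 6 ('b'): new char, reset run to 1
  Position 7 ('c'): new char, reset run to 1
  Position 8 ('a'): new char, reset run to 1
  Position 9 ('a'): continues run of 'a', length=2
  Position 10 ('c'): new char, reset run to 1
  Position 11 ('b'): new char, reset run to 1
  Position 12 ('c'): new char, reset run to 1
  Position 13 ('b'): new char, reset run to 1
Longest run: 'a' with length 2

2


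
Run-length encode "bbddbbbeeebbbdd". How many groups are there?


Input: bbddbbbeeebbbdd
Scanning for consecutive runs:
  Group 1: 'b' x 2 (positions 0-1)
  Group 2: 'd' x 2 (positions 2-3)
  Group 3: 'b' x 3 (positions 4-6)
  Group 4: 'e' x 3 (positions 7-9)
  Group 5: 'b' x 3 (positions 10-12)
  Group 6: 'd' x 2 (positions 13-14)
Total groups: 6

6


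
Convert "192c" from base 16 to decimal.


Input: "192c" in base 16
Positional expansion:
  Digit '1' (value 1) x 16^3 = 4096
  Digit '9' (value 9) x 16^2 = 2304
  Digit '2' (value 2) x 16^1 = 32
  Digit 'c' (value 12) x 16^0 = 12
Sum = 6444

6444


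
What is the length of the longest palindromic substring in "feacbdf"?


Input: "feacbdf"
Checking substrings for palindromes:
  No multi-char palindromic substrings found
Longest palindromic substring: "f" with length 1

1


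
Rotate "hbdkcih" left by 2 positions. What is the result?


Input: "hbdkcih", rotate left by 2
First 2 characters: "hb"
Remaining characters: "dkcih"
Concatenate remaining + first: "dkcih" + "hb" = "dkcihhb"

dkcihhb


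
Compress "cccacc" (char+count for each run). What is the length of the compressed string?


Input: cccacc
Runs:
  'c' x 3 => "c3"
  'a' x 1 => "a1"
  'c' x 2 => "c2"
Compressed: "c3a1c2"
Compressed length: 6

6


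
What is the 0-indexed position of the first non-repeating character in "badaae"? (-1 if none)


Input: badaae
Character frequencies:
  'a': 3
  'b': 1
  'd': 1
  'e': 1
Scanning left to right for freq == 1:
  Position 0 ('b'): unique! => answer = 0

0


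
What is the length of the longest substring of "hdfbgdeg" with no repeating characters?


Input: "hdfbgdeg"
Sliding window (track last position of each char):
  Position 0 ('h'): window [0,0] length 1 -- new best
  Position 1 ('d'): window [0,1] length 2 -- new best
  Position 2 ('f'): window [0,2] length 3 -- new best
  Position 3 ('b'): window [0,3] length 4 -- new best
  Position 4 ('g'): window [0,4] length 5 -- new best
  Position 5 ('d'): repeat (last at 1), move window start to 2
  Position 5 ('d'): window [2,5] length 4
  Position 6 ('e'): window [2,6] length 5
  Position 7 ('g'): repeat (last at 4), move window start to 5
  Position 7 ('g'): window [5,7] length 3
Longest substring with no repeats: "hdfbg" with length 5

5


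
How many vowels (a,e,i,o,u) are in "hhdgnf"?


Input: hhdgnf
Checking each character:
  'h' at position 0: consonant
  'h' at position 1: consonant
  'd' at position 2: consonant
  'g' at position 3: consonant
  'n' at position 4: consonant
  'f' at position 5: consonant
Total vowels: 0

0


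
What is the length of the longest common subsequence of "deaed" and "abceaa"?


LCS of "deaed" and "abceaa"
DP table:
           a    b    c    e    a    a
      0    0    0    0    0    0    0
  d   0    0    0    0    0    0    0
  e   0    0    0    0    1    1    1
  a   0    1    1    1    1    2    2
  e   0    1    1    1    2    2    2
  d   0    1    1    1    2    2    2
LCS length = dp[5][6] = 2

2


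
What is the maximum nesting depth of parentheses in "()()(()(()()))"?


Input: "()()(()(()()))"
Tracking depth:
  Position 0 '(': depth becomes 1
  Position 1 ')': depth becomes 0
  Position 2 '(': depth becomes 1
  Position 3 ')': depth becomes 0
  Position 4 '(': depth becomes 1
  Position 5 '(': depth becomes 2
  Position 6 ')': depth becomes 1
  Position 7 '(': depth becomes 2
  Position 8 '(': depth becomes 3
  Position 9 ')': depth becomes 2
  Position 10 '(': depth becomes 3
  Position 11 ')': depth becomes 2
  Position 12 ')': depth becomes 1
  Position 13 ')': depth becomes 0
Maximum depth reached: 3

3


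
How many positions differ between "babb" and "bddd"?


Comparing "babb" and "bddd" position by position:
  Position 0: 'b' vs 'b' => same
  Position 1: 'a' vs 'd' => DIFFER
  Position 2: 'b' vs 'd' => DIFFER
  Position 3: 'b' vs 'd' => DIFFER
Positions that differ: 3

3


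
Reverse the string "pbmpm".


Input: pbmpm
Reading characters right to left:
  Position 4: 'm'
  Position 3: 'p'
  Position 2: 'm'
  Position 1: 'b'
  Position 0: 'p'
Reversed: mpmbp

mpmbp


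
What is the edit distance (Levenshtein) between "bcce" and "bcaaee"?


Computing edit distance: "bcce" -> "bcaaee"
DP table:
           b    c    a    a    e    e
      0    1    2    3    4    5    6
  b   1    0    1    2    3    4    5
  c   2    1    0    1    2    3    4
  c   3    2    1    1    2    3    4
  e   4    3    2    2    2    2    3
Edit distance = dp[4][6] = 3

3


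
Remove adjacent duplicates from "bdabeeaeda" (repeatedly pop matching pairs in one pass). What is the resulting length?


Input: bdabeeaeda
Stack-based adjacent duplicate removal:
  Read 'b': push. Stack: b
  Read 'd': push. Stack: bd
  Read 'a': push. Stack: bda
  Read 'b': push. Stack: bdab
  Read 'e': push. Stack: bdabe
  Read 'e': matches stack top 'e' => pop. Stack: bdab
  Read 'a': push. Stack: bdaba
  Read 'e': push. Stack: bdabae
  Read 'd': push. Stack: bdabaed
  Read 'a': push. Stack: bdabaeda
Final stack: "bdabaeda" (length 8)

8


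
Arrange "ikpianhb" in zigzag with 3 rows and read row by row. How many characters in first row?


Zigzag "ikpianhb" into 3 rows:
Placing characters:
  'i' => row 0
  'k' => row 1
  'p' => row 2
  'i' => row 1
  'a' => row 0
  'n' => row 1
  'h' => row 2
  'b' => row 1
Rows:
  Row 0: "ia"
  Row 1: "kinb"
  Row 2: "ph"
First row length: 2

2


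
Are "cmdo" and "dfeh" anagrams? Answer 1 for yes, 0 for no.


Strings: "cmdo", "dfeh"
Sorted first:  cdmo
Sorted second: defh
Differ at position 0: 'c' vs 'd' => not anagrams

0


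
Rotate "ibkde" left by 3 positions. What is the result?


Input: "ibkde", rotate left by 3
First 3 characters: "ibk"
Remaining characters: "de"
Concatenate remaining + first: "de" + "ibk" = "deibk"

deibk


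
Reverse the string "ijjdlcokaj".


Input: ijjdlcokaj
Reading characters right to left:
  Position 9: 'j'
  Position 8: 'a'
  Position 7: 'k'
  Position 6: 'o'
  Position 5: 'c'
  Position 4: 'l'
  Position 3: 'd'
  Position 2: 'j'
  Position 1: 'j'
  Position 0: 'i'
Reversed: jakocldjji

jakocldjji


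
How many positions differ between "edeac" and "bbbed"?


Comparing "edeac" and "bbbed" position by position:
  Position 0: 'e' vs 'b' => DIFFER
  Position 1: 'd' vs 'b' => DIFFER
  Position 2: 'e' vs 'b' => DIFFER
  Position 3: 'a' vs 'e' => DIFFER
  Position 4: 'c' vs 'd' => DIFFER
Positions that differ: 5

5


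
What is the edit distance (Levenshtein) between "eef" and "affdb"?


Computing edit distance: "eef" -> "affdb"
DP table:
           a    f    f    d    b
      0    1    2    3    4    5
  e   1    1    2    3    4    5
  e   2    2    2    3    4    5
  f   3    3    2    2    3    4
Edit distance = dp[3][5] = 4

4


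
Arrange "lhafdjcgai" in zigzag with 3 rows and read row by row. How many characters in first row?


Zigzag "lhafdjcgai" into 3 rows:
Placing characters:
  'l' => row 0
  'h' => row 1
  'a' => row 2
  'f' => row 1
  'd' => row 0
  'j' => row 1
  'c' => row 2
  'g' => row 1
  'a' => row 0
  'i' => row 1
Rows:
  Row 0: "lda"
  Row 1: "hfjgi"
  Row 2: "ac"
First row length: 3

3


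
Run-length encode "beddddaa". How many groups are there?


Input: beddddaa
Scanning for consecutive runs:
  Group 1: 'b' x 1 (positions 0-0)
  Group 2: 'e' x 1 (positions 1-1)
  Group 3: 'd' x 4 (positions 2-5)
  Group 4: 'a' x 2 (positions 6-7)
Total groups: 4

4


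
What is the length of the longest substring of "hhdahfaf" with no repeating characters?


Input: "hhdahfaf"
Sliding window (track last position of each char):
  Position 0 ('h'): window [0,0] length 1 -- new best
  Position 1 ('h'): repeat (last at 0), move window start to 1
  Position 1 ('h'): window [1,1] length 1
  Position 2 ('d'): window [1,2] length 2 -- new best
  Position 3 ('a'): window [1,3] length 3 -- new best
  Position 4 ('h'): repeat (last at 1), move window start to 2
  Position 4 ('h'): window [2,4] length 3
  Position 5 ('f'): window [2,5] length 4 -- new best
  Position 6 ('a'): repeat (last at 3), move window start to 4
  Position 6 ('a'): window [4,6] length 3
  Position 7 ('f'): repeat (last at 5), move window start to 6
  Position 7 ('f'): window [6,7] length 2
Longest substring with no repeats: "dahf" with length 4

4


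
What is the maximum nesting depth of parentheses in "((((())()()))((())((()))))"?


Input: "((((())()()))((())((()))))"
Tracking depth:
  Position 0 '(': depth becomes 1
  Position 1 '(': depth becomes 2
  Position 2 '(': depth becomes 3
  Position 3 '(': depth becomes 4
  Position 4 '(': depth becomes 5
  Position 5 ')': depth becomes 4
  Position 6 ')': depth becomes 3
  Position 7 '(': depth becomes 4
  Position 8 ')': depth becomes 3
  Position 9 '(': depth becomes 4
  Position 10 ')': depth becomes 3
  Position 11 ')': depth becomes 2
  Position 12 ')': depth becomes 1
  Position 13 '(': depth becomes 2
  Position 14 '(': depth becomes 3
  Position 15 '(': depth becomes 4
  Position 16 ')': depth becomes 3
  Position 17 ')': depth becomes 2
  Position 18 '(': depth becomes 3
  Position 19 '(': depth becomes 4
  Position 20 '(': depth becomes 5
  Position 21 ')': depth becomes 4
  Position 22 ')': depth becomes 3
  Position 23 ')': depth becomes 2
  Position 24 ')': depth becomes 1
  Position 25 ')': depth becomes 0
Maximum depth reached: 5

5


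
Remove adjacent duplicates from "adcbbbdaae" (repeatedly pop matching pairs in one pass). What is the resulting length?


Input: adcbbbdaae
Stack-based adjacent duplicate removal:
  Read 'a': push. Stack: a
  Read 'd': push. Stack: ad
  Read 'c': push. Stack: adc
  Read 'b': push. Stack: adcb
  Read 'b': matches stack top 'b' => pop. Stack: adc
  Read 'b': push. Stack: adcb
  Read 'd': push. Stack: adcbd
  Read 'a': push. Stack: adcbda
  Read 'a': matches stack top 'a' => pop. Stack: adcbd
  Read 'e': push. Stack: adcbde
Final stack: "adcbde" (length 6)

6


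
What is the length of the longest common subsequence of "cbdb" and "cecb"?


LCS of "cbdb" and "cecb"
DP table:
           c    e    c    b
      0    0    0    0    0
  c   0    1    1    1    1
  b   0    1    1    1    2
  d   0    1    1    1    2
  b   0    1    1    1    2
LCS length = dp[4][4] = 2

2


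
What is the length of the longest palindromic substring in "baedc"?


Input: "baedc"
Checking substrings for palindromes:
  No multi-char palindromic substrings found
Longest palindromic substring: "b" with length 1

1


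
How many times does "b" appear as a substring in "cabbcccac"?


Searching for "b" in "cabbcccac"
Scanning each position:
  Position 0: "c" => no
  Position 1: "a" => no
  Position 2: "b" => MATCH
  Position 3: "b" => MATCH
  Position 4: "c" => no
  Position 5: "c" => no
  Position 6: "c" => no
  Position 7: "a" => no
  Position 8: "c" => no
Total occurrences: 2

2
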